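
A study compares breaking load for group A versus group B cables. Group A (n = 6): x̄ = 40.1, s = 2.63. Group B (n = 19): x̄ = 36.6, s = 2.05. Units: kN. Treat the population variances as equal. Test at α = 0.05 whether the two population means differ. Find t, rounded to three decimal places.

3.414

Let group 1 = group A, group 2 = group B. H0: μ_1 = μ_2; H1: μ_1 ≠ μ_2 (two-sample pooled-variance t-test, two-sided).
s_p² = [(6−1)·2.63² + (19−1)·2.05²]/(6+19−2) = 4.79259
t = (40.1 − 36.6)/√[4.79259·(1/6 + 1/19)] = 3.414
df = n₁ + n₂ − 2 = 23
Two-sided p-value ≈ 0.0024
Since p ≈ 0.0024 < α = 0.05, reject H0; the evidence is statistically significant.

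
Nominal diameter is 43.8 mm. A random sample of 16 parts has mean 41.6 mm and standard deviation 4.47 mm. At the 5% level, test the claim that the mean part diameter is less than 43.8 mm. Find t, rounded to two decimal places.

-1.97

H0: μ = 43.8; H1: μ < 43.8 (one-sample t-test, left-tailed).
t = (x̄ − μ₀)/(s/√n) = (41.6 − 43.8)/(4.47/√16) = -1.97
df = n − 1 = 15
p-value = P(T ≤ -1.97) ≈ 0.034
Since p ≈ 0.034 < α = 0.05, reject H0; the evidence is statistically significant.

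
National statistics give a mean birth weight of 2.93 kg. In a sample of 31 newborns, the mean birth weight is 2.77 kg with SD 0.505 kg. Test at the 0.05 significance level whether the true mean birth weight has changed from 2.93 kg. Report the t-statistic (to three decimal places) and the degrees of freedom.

t = -1.764, df = 30

H0: μ = 2.93; H1: μ ≠ 2.93 (one-sample t-test, two-sided).
t = (x̄ − μ₀)/(s/√n) = (2.77 − 2.93)/(0.505/√31) = -1.764
df = n − 1 = 30
Two-sided p-value ≈ 0.0879
Since p ≈ 0.0879 > α = 0.05, fail to reject H0; the data do not provide sufficient evidence against H0.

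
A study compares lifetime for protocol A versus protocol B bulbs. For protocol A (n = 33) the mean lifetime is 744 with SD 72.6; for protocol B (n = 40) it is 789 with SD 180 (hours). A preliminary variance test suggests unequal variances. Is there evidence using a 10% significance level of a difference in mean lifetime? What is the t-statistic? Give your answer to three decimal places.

Let group 1 = protocol A, group 2 = protocol B. H0: μ_1 = μ_2; H1: μ_1 ≠ μ_2 (Welch's two-sample t-test, two-sided).
t = (x̄_1 − x̄_2)/√(s_1²/n_1 + s_2²/n_2) = (744 − 789)/√(72.6²/33 + 180²/40) = -1.445
Welch–Satterthwaite df ≈ 53.37
Two-sided p-value ≈ 0.1543
Since p ≈ 0.1543 > α = 0.1, fail to reject H0; the evidence is not statistically significant.

-1.445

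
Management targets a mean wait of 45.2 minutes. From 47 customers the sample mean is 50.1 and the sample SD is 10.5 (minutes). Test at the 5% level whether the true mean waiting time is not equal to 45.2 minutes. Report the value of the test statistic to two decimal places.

H0: μ = 45.2; H1: μ ≠ 45.2 (one-sample t-test, two-sided).
t = (x̄ − μ₀)/(s/√n) = (50.1 − 45.2)/(10.5/√47) = 3.20
df = n − 1 = 46
Two-sided p-value ≈ 0.002
Since p ≈ 0.002 < α = 0.05, reject H0; the data support H1.

3.20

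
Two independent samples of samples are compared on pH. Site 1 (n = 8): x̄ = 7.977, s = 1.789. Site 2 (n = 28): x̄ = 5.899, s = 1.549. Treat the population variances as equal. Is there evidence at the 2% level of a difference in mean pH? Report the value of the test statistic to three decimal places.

3.237

Let group 1 = site 1, group 2 = site 2. H0: μ_1 = μ_2; H1: μ_1 ≠ μ_2 (two-sample pooled-variance t-test, two-sided).
s_p² = [(8−1)·1.789² + (28−1)·1.549²]/(8+28−2) = 2.56434
t = (7.977 − 5.899)/√[2.56434·(1/8 + 1/28)] = 3.237
df = n₁ + n₂ − 2 = 34
Two-sided p-value ≈ 0.003
Since p ≈ 0.003 < α = 0.02, reject H0; the evidence is statistically significant.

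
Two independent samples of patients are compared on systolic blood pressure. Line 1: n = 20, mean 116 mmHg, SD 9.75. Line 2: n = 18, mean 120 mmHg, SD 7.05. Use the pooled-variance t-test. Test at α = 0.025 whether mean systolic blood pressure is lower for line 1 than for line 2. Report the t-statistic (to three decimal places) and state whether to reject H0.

Let group 1 = line 1, group 2 = line 2. H0: μ_1 = μ_2; H1: μ_1 < μ_2 (two-sample pooled-variance t-test, left-tailed).
s_p² = [(20−1)·9.75² + (18−1)·7.05²]/(20+18−2) = 73.6425
t = (116 − 120)/√[73.6425·(1/20 + 1/18)] = -1.435
df = n₁ + n₂ − 2 = 36
p-value = P(T ≤ -1.435) ≈ 0.0800
Since p ≈ 0.0800 > α = 0.025, fail to reject H0; the evidence is not statistically significant.

t = -1.435; fail to reject H0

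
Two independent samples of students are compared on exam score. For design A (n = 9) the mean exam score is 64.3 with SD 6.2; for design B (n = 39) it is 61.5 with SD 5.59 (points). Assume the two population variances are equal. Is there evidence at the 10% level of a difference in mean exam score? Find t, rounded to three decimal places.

Let group 1 = design A, group 2 = design B. H0: μ_1 = μ_2; H1: μ_1 ≠ μ_2 (two-sample pooled-variance t-test, two-sided).
s_p² = [(9−1)·6.2² + (39−1)·5.59²]/(9+39−2) = 32.4989
t = (64.3 − 61.5)/√[32.4989·(1/9 + 1/39)] = 1.328
df = n₁ + n₂ − 2 = 46
Two-sided p-value ≈ 0.191
Since p ≈ 0.191 > α = 0.1, fail to reject H0; the evidence is not statistically significant.

1.328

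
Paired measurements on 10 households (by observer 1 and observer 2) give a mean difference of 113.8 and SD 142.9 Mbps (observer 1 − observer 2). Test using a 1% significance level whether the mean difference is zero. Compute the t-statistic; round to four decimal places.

2.5183

H0: μ_d = 0; H1: μ_d ≠ 0 (paired t-test on the differences, two-sided).
t = d̄/(s_d/√n) = 113.8/(142.9/√10) = 2.5183
df = n − 1 = 9
Two-sided p-value ≈ 0.033
Since p ≈ 0.033 > α = 0.01, fail to reject H0; the evidence is not statistically significant.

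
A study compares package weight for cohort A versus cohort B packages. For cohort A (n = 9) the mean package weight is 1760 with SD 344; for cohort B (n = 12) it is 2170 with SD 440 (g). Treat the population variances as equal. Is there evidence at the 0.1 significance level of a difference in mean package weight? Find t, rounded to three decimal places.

Let group 1 = cohort A, group 2 = cohort B. H0: μ_1 = μ_2; H1: μ_1 ≠ μ_2 (two-sample pooled-variance t-test, two-sided).
s_p² = [(9−1)·344² + (12−1)·440²]/(9+12−2) = 161910
t = (1760 − 2170)/√[161910·(1/9 + 1/12)] = -2.311
df = n₁ + n₂ − 2 = 19
Two-sided p-value ≈ 0.032
Since p ≈ 0.032 < α = 0.1, reject H0; the data support H1.

-2.311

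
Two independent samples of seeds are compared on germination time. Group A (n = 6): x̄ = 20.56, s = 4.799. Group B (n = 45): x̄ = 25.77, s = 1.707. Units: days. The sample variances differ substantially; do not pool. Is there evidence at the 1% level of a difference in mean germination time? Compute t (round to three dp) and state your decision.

t = -2.637; fail to reject H0

Let group 1 = group A, group 2 = group B. H0: μ_1 = μ_2; H1: μ_1 ≠ μ_2 (Welch's two-sample t-test, two-sided).
t = (x̄_1 − x̄_2)/√(s_1²/n_1 + s_2²/n_2) = (20.56 − 25.77)/√(4.799²/6 + 1.707²/45) = -2.637
Welch–Satterthwaite df ≈ 5.17
Two-sided p-value ≈ 0.0446
Since p ≈ 0.0446 > α = 0.01, fail to reject H0; the data do not provide sufficient evidence against H0.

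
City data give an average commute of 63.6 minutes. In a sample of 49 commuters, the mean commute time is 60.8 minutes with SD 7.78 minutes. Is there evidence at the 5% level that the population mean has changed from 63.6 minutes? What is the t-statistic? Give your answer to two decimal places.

H0: μ = 63.6; H1: μ ≠ 63.6 (one-sample t-test, two-sided).
t = (x̄ − μ₀)/(s/√n) = (60.8 − 63.6)/(7.78/√49) = -2.52
df = n − 1 = 48
Two-sided p-value ≈ 0.015
Since p ≈ 0.015 < α = 0.05, reject H0; the evidence is statistically significant.

-2.52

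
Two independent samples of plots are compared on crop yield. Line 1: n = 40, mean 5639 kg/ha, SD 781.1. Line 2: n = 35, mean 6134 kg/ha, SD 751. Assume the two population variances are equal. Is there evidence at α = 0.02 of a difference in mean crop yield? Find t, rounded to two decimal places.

-2.79

Let group 1 = line 1, group 2 = line 2. H0: μ_1 = μ_2; H1: μ_1 ≠ μ_2 (two-sample pooled-variance t-test, two-sided).
s_p² = [(40−1)·781.1² + (35−1)·751²]/(40+35−2) = 588638
t = (5639 − 6134)/√[588638·(1/40 + 1/35)] = -2.79
df = n₁ + n₂ − 2 = 73
Two-sided p-value ≈ 0.0068
Since p ≈ 0.0068 < α = 0.02, reject H0; the evidence is statistically significant.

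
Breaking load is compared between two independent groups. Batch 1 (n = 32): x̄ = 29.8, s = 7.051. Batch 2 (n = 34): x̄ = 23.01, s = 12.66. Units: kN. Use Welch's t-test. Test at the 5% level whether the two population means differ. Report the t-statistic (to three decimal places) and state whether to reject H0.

Let group 1 = batch 1, group 2 = batch 2. H0: μ_1 = μ_2; H1: μ_1 ≠ μ_2 (Welch's two-sample t-test, two-sided).
t = (x̄_1 − x̄_2)/√(s_1²/n_1 + s_2²/n_2) = (29.8 − 23.01)/√(7.051²/32 + 12.66²/34) = 2.712
Welch–Satterthwaite df ≈ 52.29
Two-sided p-value ≈ 0.0090
Since p ≈ 0.0090 < α = 0.05, reject H0; the evidence is statistically significant.

t = 2.712; reject H0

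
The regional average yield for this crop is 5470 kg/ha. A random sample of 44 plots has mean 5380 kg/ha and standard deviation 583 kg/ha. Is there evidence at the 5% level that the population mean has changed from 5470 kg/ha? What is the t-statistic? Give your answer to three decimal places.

H0: μ = 5470; H1: μ ≠ 5470 (one-sample t-test, two-sided).
t = (x̄ − μ₀)/(s/√n) = (5380 − 5470)/(583/√44) = -1.024
df = n − 1 = 43
Two-sided p-value ≈ 0.3116
Since p ≈ 0.3116 > α = 0.05, fail to reject H0; the evidence is not statistically significant.

-1.024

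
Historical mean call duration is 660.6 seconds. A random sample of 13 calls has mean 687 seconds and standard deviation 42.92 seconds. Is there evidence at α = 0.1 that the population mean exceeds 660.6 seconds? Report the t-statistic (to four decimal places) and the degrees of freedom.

H0: μ = 660.6; H1: μ > 660.6 (one-sample t-test, right-tailed).
t = (x̄ − μ₀)/(s/√n) = (687 − 660.6)/(42.92/√13) = 2.2178
df = n − 1 = 12
p-value = P(T ≥ 2.2178) ≈ 0.023
Since p ≈ 0.023 < α = 0.1, reject H0; the evidence is statistically significant.

t = 2.2178, df = 12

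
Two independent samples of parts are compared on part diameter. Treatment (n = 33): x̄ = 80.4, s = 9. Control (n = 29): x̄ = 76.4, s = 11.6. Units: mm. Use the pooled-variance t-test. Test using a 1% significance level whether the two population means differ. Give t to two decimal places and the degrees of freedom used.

t = 1.53, df = 60

Let group 1 = treatment, group 2 = control. H0: μ_1 = μ_2; H1: μ_1 ≠ μ_2 (two-sample pooled-variance t-test, two-sided).
s_p² = [(33−1)·9² + (29−1)·11.6²]/(33+29−2) = 105.995
t = (80.4 − 76.4)/√[105.995·(1/33 + 1/29)] = 1.53
df = n₁ + n₂ − 2 = 60
Two-sided p-value ≈ 0.1322
Since p ≈ 0.1322 > α = 0.01, fail to reject H0; the evidence is not statistically significant.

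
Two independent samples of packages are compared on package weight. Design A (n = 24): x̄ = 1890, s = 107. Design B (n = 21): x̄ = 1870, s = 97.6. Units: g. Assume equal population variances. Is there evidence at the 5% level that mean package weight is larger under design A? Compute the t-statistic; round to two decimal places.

Let group 1 = design A, group 2 = design B. H0: μ_1 = μ_2; H1: μ_1 > μ_2 (two-sample pooled-variance t-test, right-tailed).
s_p² = [(24−1)·107² + (21−1)·97.6²]/(24+21−2) = 10554.5
t = (1890 − 1870)/√[10554.5·(1/24 + 1/21)] = 0.65
df = n₁ + n₂ − 2 = 43
p-value = P(T ≥ 0.65) ≈ 0.259
Since p ≈ 0.259 > α = 0.05, fail to reject H0; the data do not provide sufficient evidence against H0.

0.65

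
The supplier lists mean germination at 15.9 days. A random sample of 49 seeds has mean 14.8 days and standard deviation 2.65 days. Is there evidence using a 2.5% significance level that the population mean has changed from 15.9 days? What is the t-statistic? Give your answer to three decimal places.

H0: μ = 15.9; H1: μ ≠ 15.9 (one-sample t-test, two-sided).
t = (x̄ − μ₀)/(s/√n) = (14.8 − 15.9)/(2.65/√49) = -2.906
df = n − 1 = 48
Two-sided p-value ≈ 0.0055
Since p ≈ 0.0055 < α = 0.025, reject H0; the evidence is statistically significant.

-2.906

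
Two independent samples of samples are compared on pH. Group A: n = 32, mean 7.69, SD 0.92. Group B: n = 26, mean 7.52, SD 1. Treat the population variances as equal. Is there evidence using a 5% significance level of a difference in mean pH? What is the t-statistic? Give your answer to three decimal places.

0.673

Let group 1 = group A, group 2 = group B. H0: μ_1 = μ_2; H1: μ_1 ≠ μ_2 (two-sample pooled-variance t-test, two-sided).
s_p² = [(32−1)·0.92² + (26−1)·1²]/(32+26−2) = 0.914971
t = (7.69 − 7.52)/√[0.914971·(1/32 + 1/26)] = 0.673
df = n₁ + n₂ − 2 = 56
Two-sided p-value ≈ 0.504
Since p ≈ 0.504 > α = 0.05, fail to reject H0; the data do not provide sufficient evidence against H0.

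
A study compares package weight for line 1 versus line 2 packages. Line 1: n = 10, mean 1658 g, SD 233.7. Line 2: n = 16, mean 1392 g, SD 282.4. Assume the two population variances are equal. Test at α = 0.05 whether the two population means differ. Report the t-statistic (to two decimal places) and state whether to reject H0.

Let group 1 = line 1, group 2 = line 2. H0: μ_1 = μ_2; H1: μ_1 ≠ μ_2 (two-sample pooled-variance t-test, two-sided).
s_p² = [(10−1)·233.7² + (16−1)·282.4²]/(10+16−2) = 70324.5
t = (1658 − 1392)/√[70324.5·(1/10 + 1/16)] = 2.49
df = n₁ + n₂ − 2 = 24
Two-sided p-value ≈ 0.0202
Since p ≈ 0.0202 < α = 0.05, reject H0; the data support H1.

t = 2.49; reject H0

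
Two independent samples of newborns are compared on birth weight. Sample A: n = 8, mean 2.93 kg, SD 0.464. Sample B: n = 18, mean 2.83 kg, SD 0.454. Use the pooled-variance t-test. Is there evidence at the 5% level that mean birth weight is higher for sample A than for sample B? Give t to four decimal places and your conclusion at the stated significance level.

Let group 1 = sample A, group 2 = sample B. H0: μ_1 = μ_2; H1: μ_1 > μ_2 (two-sample pooled-variance t-test, right-tailed).
s_p² = [(8−1)·0.464² + (18−1)·0.454²]/(8+18−2) = 0.208794
t = (2.93 − 2.83)/√[0.208794·(1/8 + 1/18)] = 0.5150
df = n₁ + n₂ − 2 = 24
p-value = P(T ≥ 0.5150) ≈ 0.3056
Since p ≈ 0.3056 > α = 0.05, fail to reject H0; the evidence is not statistically significant.

t = 0.5150; fail to reject H0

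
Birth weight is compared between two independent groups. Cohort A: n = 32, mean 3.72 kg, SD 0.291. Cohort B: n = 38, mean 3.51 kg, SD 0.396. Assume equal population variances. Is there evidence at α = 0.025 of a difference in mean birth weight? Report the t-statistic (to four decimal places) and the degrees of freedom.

Let group 1 = cohort A, group 2 = cohort B. H0: μ_1 = μ_2; H1: μ_1 ≠ μ_2 (two-sample pooled-variance t-test, two-sided).
s_p² = [(32−1)·0.291² + (38−1)·0.396²]/(32+38−2) = 0.123931
t = (3.72 − 3.51)/√[0.123931·(1/32 + 1/38)] = 2.4863
df = n₁ + n₂ − 2 = 68
Two-sided p-value ≈ 0.0154
Since p ≈ 0.0154 < α = 0.025, reject H0; the data support H1.

t = 2.4863, df = 68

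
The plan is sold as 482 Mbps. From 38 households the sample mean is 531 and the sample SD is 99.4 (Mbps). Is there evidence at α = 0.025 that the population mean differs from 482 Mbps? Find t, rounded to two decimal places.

H0: μ = 482; H1: μ ≠ 482 (one-sample t-test, two-sided).
t = (x̄ − μ₀)/(s/√n) = (531 − 482)/(99.4/√38) = 3.04
df = n − 1 = 37
Two-sided p-value ≈ 0.004
Since p ≈ 0.004 < α = 0.025, reject H0; the evidence is statistically significant.

3.04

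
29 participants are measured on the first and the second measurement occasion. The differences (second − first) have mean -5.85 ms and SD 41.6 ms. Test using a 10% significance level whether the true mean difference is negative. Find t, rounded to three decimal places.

-0.757

H0: μ_d = 0; H1: μ_d < 0 (paired t-test on the differences, left-tailed).
t = d̄/(s_d/√n) = -5.85/(41.6/√29) = -0.757
df = n − 1 = 28
p-value = P(T ≤ -0.757) ≈ 0.2276
Since p ≈ 0.2276 > α = 0.1, fail to reject H0; the evidence is not statistically significant.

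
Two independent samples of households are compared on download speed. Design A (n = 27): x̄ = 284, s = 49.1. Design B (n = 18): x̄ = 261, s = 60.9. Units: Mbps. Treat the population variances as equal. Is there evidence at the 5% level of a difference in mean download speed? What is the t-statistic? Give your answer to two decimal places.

1.40

Let group 1 = design A, group 2 = design B. H0: μ_1 = μ_2; H1: μ_1 ≠ μ_2 (two-sample pooled-variance t-test, two-sided).
s_p² = [(27−1)·49.1² + (18−1)·60.9²]/(27+18−2) = 2923.97
t = (284 − 261)/√[2923.97·(1/27 + 1/18)] = 1.40
df = n₁ + n₂ − 2 = 43
Two-sided p-value ≈ 0.169
Since p ≈ 0.169 > α = 0.05, fail to reject H0; the data do not provide sufficient evidence against H0.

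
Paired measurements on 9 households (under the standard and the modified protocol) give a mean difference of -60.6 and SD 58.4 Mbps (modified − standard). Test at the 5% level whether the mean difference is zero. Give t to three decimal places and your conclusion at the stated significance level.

t = -3.113; reject H0

H0: μ_d = 0; H1: μ_d ≠ 0 (paired t-test on the differences, two-sided).
t = d̄/(s_d/√n) = -60.6/(58.4/√9) = -3.113
df = n − 1 = 8
Two-sided p-value ≈ 0.0144
Since p ≈ 0.0144 < α = 0.05, reject H0; the evidence is statistically significant.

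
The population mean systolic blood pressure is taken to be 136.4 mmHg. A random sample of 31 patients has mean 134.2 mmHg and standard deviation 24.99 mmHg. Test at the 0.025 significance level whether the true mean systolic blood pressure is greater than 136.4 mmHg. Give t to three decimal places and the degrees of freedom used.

t = -0.490, df = 30

H0: μ = 136.4; H1: μ > 136.4 (one-sample t-test, right-tailed).
t = (x̄ − μ₀)/(s/√n) = (134.2 − 136.4)/(24.99/√31) = -0.490
df = n − 1 = 30
p-value = P(T ≥ -0.490) ≈ 0.686
Since p ≈ 0.686 > α = 0.025, fail to reject H0; the data do not provide sufficient evidence against H0.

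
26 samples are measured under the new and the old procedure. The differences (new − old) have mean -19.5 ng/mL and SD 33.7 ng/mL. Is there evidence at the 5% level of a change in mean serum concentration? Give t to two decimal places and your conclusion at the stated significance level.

t = -2.95; reject H0

H0: μ_d = 0; H1: μ_d ≠ 0 (paired t-test on the differences, two-sided).
t = d̄/(s_d/√n) = -19.5/(33.7/√26) = -2.95
df = n − 1 = 25
Two-sided p-value ≈ 0.007
Since p ≈ 0.007 < α = 0.05, reject H0; the evidence is statistically significant.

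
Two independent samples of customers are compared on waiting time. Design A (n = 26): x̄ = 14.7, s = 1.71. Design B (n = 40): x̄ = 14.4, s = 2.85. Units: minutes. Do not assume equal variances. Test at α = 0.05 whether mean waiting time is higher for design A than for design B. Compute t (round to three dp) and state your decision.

Let group 1 = design A, group 2 = design B. H0: μ_1 = μ_2; H1: μ_1 > μ_2 (Welch's two-sample t-test, right-tailed).
t = (x̄_1 − x̄_2)/√(s_1²/n_1 + s_2²/n_2) = (14.7 − 14.4)/√(1.71²/26 + 2.85²/40) = 0.534
Welch–Satterthwaite df ≈ 63.69
p-value = P(T ≥ 0.534) ≈ 0.298
Since p ≈ 0.298 > α = 0.05, fail to reject H0; the data do not provide sufficient evidence against H0.

t = 0.534; fail to reject H0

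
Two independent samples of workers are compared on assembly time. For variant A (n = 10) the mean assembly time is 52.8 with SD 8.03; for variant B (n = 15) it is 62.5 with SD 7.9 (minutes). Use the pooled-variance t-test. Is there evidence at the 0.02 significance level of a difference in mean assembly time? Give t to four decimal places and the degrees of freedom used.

Let group 1 = variant A, group 2 = variant B. H0: μ_1 = μ_2; H1: μ_1 ≠ μ_2 (two-sample pooled-variance t-test, two-sided).
s_p² = [(10−1)·8.03² + (15−1)·7.9²]/(10+15−2) = 63.2204
t = (52.8 − 62.5)/√[63.2204·(1/10 + 1/15)] = -2.9883
df = n₁ + n₂ − 2 = 23
Two-sided p-value ≈ 0.007
Since p ≈ 0.007 < α = 0.02, reject H0; the evidence is statistically significant.

t = -2.9883, df = 23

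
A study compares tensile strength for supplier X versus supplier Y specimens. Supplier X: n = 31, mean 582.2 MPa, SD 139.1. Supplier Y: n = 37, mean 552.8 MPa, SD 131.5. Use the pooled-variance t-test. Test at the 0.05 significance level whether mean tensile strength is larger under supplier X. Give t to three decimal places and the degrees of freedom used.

Let group 1 = supplier X, group 2 = supplier Y. H0: μ_1 = μ_2; H1: μ_1 > μ_2 (two-sample pooled-variance t-test, right-tailed).
s_p² = [(31−1)·139.1² + (37−1)·131.5²]/(31+37−2) = 18227
t = (582.2 − 552.8)/√[18227·(1/31 + 1/37)] = 0.894
df = n₁ + n₂ − 2 = 66
p-value = P(T ≥ 0.894) ≈ 0.187
Since p ≈ 0.187 > α = 0.05, fail to reject H0; the data do not provide sufficient evidence against H0.

t = 0.894, df = 66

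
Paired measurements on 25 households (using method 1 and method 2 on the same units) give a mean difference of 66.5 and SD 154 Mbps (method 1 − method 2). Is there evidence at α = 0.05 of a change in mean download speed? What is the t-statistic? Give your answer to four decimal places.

H0: μ_d = 0; H1: μ_d ≠ 0 (paired t-test on the differences, two-sided).
t = d̄/(s_d/√n) = 66.5/(154/√25) = 2.1591
df = n − 1 = 24
Two-sided p-value ≈ 0.0411
Since p ≈ 0.0411 < α = 0.05, reject H0; the evidence is statistically significant.

2.1591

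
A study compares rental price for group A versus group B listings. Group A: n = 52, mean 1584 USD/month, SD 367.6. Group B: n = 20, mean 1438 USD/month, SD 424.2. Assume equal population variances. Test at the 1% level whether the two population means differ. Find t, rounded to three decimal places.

1.446

Let group 1 = group A, group 2 = group B. H0: μ_1 = μ_2; H1: μ_1 ≠ μ_2 (two-sample pooled-variance t-test, two-sided).
s_p² = [(52−1)·367.6² + (20−1)·424.2²]/(52+20−2) = 147294
t = (1584 − 1438)/√[147294·(1/52 + 1/20)] = 1.446
df = n₁ + n₂ − 2 = 70
Two-sided p-value ≈ 0.1527
Since p ≈ 0.1527 > α = 0.01, fail to reject H0; the data do not provide sufficient evidence against H0.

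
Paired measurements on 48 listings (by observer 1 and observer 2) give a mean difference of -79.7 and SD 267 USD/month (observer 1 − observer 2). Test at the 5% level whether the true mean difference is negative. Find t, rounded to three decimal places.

H0: μ_d = 0; H1: μ_d < 0 (paired t-test on the differences, left-tailed).
t = d̄/(s_d/√n) = -79.7/(267/√48) = -2.068
df = n − 1 = 47
p-value = P(T ≤ -2.068) ≈ 0.0221
Since p ≈ 0.0221 < α = 0.05, reject H0; the data support H1.

-2.068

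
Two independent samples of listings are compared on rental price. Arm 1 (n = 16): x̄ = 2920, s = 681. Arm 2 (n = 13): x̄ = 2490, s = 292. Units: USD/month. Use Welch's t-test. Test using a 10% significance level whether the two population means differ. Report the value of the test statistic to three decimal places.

2.281

Let group 1 = arm 1, group 2 = arm 2. H0: μ_1 = μ_2; H1: μ_1 ≠ μ_2 (Welch's two-sample t-test, two-sided).
t = (x̄_1 − x̄_2)/√(s_1²/n_1 + s_2²/n_2) = (2920 − 2490)/√(681²/16 + 292²/13) = 2.281
Welch–Satterthwaite df ≈ 21.20
Two-sided p-value ≈ 0.0330
Since p ≈ 0.0330 < α = 0.1, reject H0; the data support H1.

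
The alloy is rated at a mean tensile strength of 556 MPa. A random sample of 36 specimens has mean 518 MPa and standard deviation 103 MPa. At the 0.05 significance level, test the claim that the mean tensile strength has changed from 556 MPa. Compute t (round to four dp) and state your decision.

t = -2.2136; reject H0

H0: μ = 556; H1: μ ≠ 556 (one-sample t-test, two-sided).
t = (x̄ − μ₀)/(s/√n) = (518 − 556)/(103/√36) = -2.2136
df = n − 1 = 35
Two-sided p-value ≈ 0.0335
Since p ≈ 0.0335 < α = 0.05, reject H0; the data support H1.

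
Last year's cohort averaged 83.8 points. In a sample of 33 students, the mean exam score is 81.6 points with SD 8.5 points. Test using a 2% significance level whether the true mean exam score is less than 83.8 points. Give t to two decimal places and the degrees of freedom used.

H0: μ = 83.8; H1: μ < 83.8 (one-sample t-test, left-tailed).
t = (x̄ − μ₀)/(s/√n) = (81.6 − 83.8)/(8.5/√33) = -1.49
df = n − 1 = 32
p-value = P(T ≤ -1.49) ≈ 0.0734
Since p ≈ 0.0734 > α = 0.02, fail to reject H0; the evidence is not statistically significant.

t = -1.49, df = 32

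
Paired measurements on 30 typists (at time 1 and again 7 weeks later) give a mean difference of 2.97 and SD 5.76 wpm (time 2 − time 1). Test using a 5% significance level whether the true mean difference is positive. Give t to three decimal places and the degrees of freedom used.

H0: μ_d = 0; H1: μ_d > 0 (paired t-test on the differences, right-tailed).
t = d̄/(s_d/√n) = 2.97/(5.76/√30) = 2.824
df = n − 1 = 29
p-value = P(T ≥ 2.824) ≈ 0.0042
Since p ≈ 0.0042 < α = 0.05, reject H0; the evidence is statistically significant.

t = 2.824, df = 29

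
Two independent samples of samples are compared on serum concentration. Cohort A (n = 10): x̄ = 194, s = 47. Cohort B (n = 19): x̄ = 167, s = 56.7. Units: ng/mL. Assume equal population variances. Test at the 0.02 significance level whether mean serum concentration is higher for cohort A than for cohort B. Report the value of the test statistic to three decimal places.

1.288

Let group 1 = cohort A, group 2 = cohort B. H0: μ_1 = μ_2; H1: μ_1 > μ_2 (two-sample pooled-variance t-test, right-tailed).
s_p² = [(10−1)·47² + (19−1)·56.7²]/(10+19−2) = 2879.59
t = (194 − 167)/√[2879.59·(1/10 + 1/19)] = 1.288
df = n₁ + n₂ − 2 = 27
p-value = P(T ≥ 1.288) ≈ 0.104
Since p ≈ 0.104 > α = 0.02, fail to reject H0; the data do not provide sufficient evidence against H0.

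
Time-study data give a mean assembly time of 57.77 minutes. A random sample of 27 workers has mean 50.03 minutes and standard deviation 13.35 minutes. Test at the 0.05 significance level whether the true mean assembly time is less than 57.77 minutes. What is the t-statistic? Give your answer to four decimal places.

H0: μ = 57.77; H1: μ < 57.77 (one-sample t-test, left-tailed).
t = (x̄ − μ₀)/(s/√n) = (50.03 − 57.77)/(13.35/√27) = -3.0126
df = n − 1 = 26
p-value = P(T ≤ -3.0126) ≈ 0.0029
Since p ≈ 0.0029 < α = 0.05, reject H0; the data support H1.

-3.0126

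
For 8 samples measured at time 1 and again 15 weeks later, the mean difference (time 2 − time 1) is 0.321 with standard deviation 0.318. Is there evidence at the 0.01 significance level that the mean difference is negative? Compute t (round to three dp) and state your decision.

t = 2.855; fail to reject H0

H0: μ_d = 0; H1: μ_d < 0 (paired t-test on the differences, left-tailed).
t = d̄/(s_d/√n) = 0.321/(0.318/√8) = 2.855
df = n − 1 = 7
p-value = P(T ≤ 2.855) ≈ 0.9877
Since p ≈ 0.9877 > α = 0.01, fail to reject H0; the data do not provide sufficient evidence against H0.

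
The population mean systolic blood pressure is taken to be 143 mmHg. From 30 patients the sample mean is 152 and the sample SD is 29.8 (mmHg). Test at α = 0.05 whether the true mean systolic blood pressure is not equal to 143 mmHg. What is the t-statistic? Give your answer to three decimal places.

H0: μ = 143; H1: μ ≠ 143 (one-sample t-test, two-sided).
t = (x̄ − μ₀)/(s/√n) = (152 − 143)/(29.8/√30) = 1.654
df = n − 1 = 29
Two-sided p-value ≈ 0.109
Since p ≈ 0.109 > α = 0.05, fail to reject H0; the evidence is not statistically significant.

1.654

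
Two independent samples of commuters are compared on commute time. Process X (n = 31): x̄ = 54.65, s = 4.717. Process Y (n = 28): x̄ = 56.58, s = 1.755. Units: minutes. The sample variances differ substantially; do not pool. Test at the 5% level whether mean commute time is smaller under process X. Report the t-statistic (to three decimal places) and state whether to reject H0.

Let group 1 = process X, group 2 = process Y. H0: μ_1 = μ_2; H1: μ_1 < μ_2 (Welch's two-sample t-test, left-tailed).
t = (x̄_1 − x̄_2)/√(s_1²/n_1 + s_2²/n_2) = (54.65 − 56.58)/√(4.717²/31 + 1.755²/28) = -2.121
Welch–Satterthwaite df ≈ 38.89
p-value = P(T ≤ -2.121) ≈ 0.0202
Since p ≈ 0.0202 < α = 0.05, reject H0; the data support H1.

t = -2.121; reject H0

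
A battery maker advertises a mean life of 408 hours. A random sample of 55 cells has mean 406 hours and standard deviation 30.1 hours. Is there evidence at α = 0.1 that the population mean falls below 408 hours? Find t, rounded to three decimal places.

-0.493

H0: μ = 408; H1: μ < 408 (one-sample t-test, left-tailed).
t = (x̄ − μ₀)/(s/√n) = (406 − 408)/(30.1/√55) = -0.493
df = n − 1 = 54
p-value = P(T ≤ -0.493) ≈ 0.3121
Since p ≈ 0.3121 > α = 0.1, fail to reject H0; the data do not provide sufficient evidence against H0.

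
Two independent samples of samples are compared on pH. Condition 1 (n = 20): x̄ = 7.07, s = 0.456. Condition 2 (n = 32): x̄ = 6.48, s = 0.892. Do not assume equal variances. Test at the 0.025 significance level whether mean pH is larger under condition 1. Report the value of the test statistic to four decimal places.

3.1420

Let group 1 = condition 1, group 2 = condition 2. H0: μ_1 = μ_2; H1: μ_1 > μ_2 (Welch's two-sample t-test, right-tailed).
t = (x̄_1 − x̄_2)/√(s_1²/n_1 + s_2²/n_2) = (7.07 − 6.48)/√(0.456²/20 + 0.892²/32) = 3.1420
Welch–Satterthwaite df ≈ 48.51
p-value = P(T ≥ 3.1420) ≈ 0.001
Since p ≈ 0.001 < α = 0.025, reject H0; the data support H1.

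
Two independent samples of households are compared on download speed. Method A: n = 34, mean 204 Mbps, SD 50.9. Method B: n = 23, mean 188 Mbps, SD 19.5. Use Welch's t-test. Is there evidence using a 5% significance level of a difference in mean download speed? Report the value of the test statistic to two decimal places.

1.66

Let group 1 = method A, group 2 = method B. H0: μ_1 = μ_2; H1: μ_1 ≠ μ_2 (Welch's two-sample t-test, two-sided).
t = (x̄_1 − x̄_2)/√(s_1²/n_1 + s_2²/n_2) = (204 − 188)/√(50.9²/34 + 19.5²/23) = 1.66
Welch–Satterthwaite df ≈ 45.65
Two-sided p-value ≈ 0.103
Since p ≈ 0.103 > α = 0.05, fail to reject H0; the data do not provide sufficient evidence against H0.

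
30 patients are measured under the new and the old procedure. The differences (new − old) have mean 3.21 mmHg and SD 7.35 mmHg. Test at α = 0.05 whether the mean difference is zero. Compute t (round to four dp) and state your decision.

H0: μ_d = 0; H1: μ_d ≠ 0 (paired t-test on the differences, two-sided).
t = d̄/(s_d/√n) = 3.21/(7.35/√30) = 2.3921
df = n − 1 = 29
Two-sided p-value ≈ 0.0235
Since p ≈ 0.0235 < α = 0.05, reject H0; the data support H1.

t = 2.3921; reject H0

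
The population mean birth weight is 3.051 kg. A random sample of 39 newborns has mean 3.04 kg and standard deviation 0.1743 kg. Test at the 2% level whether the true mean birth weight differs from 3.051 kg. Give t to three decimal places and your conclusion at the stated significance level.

H0: μ = 3.051; H1: μ ≠ 3.051 (one-sample t-test, two-sided).
t = (x̄ − μ₀)/(s/√n) = (3.04 − 3.051)/(0.1743/√39) = -0.394
df = n − 1 = 38
Two-sided p-value ≈ 0.696
Since p ≈ 0.696 > α = 0.02, fail to reject H0; the data do not provide sufficient evidence against H0.

t = -0.394; fail to reject H0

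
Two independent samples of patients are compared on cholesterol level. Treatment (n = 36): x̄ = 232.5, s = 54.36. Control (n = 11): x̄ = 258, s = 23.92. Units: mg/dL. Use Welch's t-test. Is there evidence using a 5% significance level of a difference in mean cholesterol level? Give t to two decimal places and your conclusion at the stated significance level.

Let group 1 = treatment, group 2 = control. H0: μ_1 = μ_2; H1: μ_1 ≠ μ_2 (Welch's two-sample t-test, two-sided).
t = (x̄_1 − x̄_2)/√(s_1²/n_1 + s_2²/n_2) = (232.5 − 258)/√(54.36²/36 + 23.92²/11) = -2.20
Welch–Satterthwaite df ≈ 38.83
Two-sided p-value ≈ 0.0337
Since p ≈ 0.0337 < α = 0.05, reject H0; the evidence is statistically significant.

t = -2.20; reject H0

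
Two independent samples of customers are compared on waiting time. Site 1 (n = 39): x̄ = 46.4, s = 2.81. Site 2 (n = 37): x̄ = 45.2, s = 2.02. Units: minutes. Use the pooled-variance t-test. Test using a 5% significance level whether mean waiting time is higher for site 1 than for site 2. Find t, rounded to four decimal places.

Let group 1 = site 1, group 2 = site 2. H0: μ_1 = μ_2; H1: μ_1 > μ_2 (two-sample pooled-variance t-test, right-tailed).
s_p² = [(39−1)·2.81² + (37−1)·2.02²]/(39+37−2) = 6.03981
t = (46.4 − 45.2)/√[6.03981·(1/39 + 1/37)] = 2.1276
df = n₁ + n₂ − 2 = 74
p-value = P(T ≥ 2.1276) ≈ 0.018
Since p ≈ 0.018 < α = 0.05, reject H0; the data support H1.

2.1276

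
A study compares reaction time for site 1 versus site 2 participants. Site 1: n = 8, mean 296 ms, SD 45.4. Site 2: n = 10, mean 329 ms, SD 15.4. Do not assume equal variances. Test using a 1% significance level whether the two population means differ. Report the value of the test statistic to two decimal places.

Let group 1 = site 1, group 2 = site 2. H0: μ_1 = μ_2; H1: μ_1 ≠ μ_2 (Welch's two-sample t-test, two-sided).
t = (x̄_1 − x̄_2)/√(s_1²/n_1 + s_2²/n_2) = (296 − 329)/√(45.4²/8 + 15.4²/10) = -1.97
Welch–Satterthwaite df ≈ 8.29
Two-sided p-value ≈ 0.0834
Since p ≈ 0.0834 > α = 0.01, fail to reject H0; the evidence is not statistically significant.

-1.97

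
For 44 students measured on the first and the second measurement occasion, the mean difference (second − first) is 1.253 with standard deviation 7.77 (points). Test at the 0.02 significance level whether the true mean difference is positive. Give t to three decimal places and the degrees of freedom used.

H0: μ_d = 0; H1: μ_d > 0 (paired t-test on the differences, right-tailed).
t = d̄/(s_d/√n) = 1.253/(7.77/√44) = 1.070
df = n − 1 = 43
p-value = P(T ≥ 1.070) ≈ 0.1454
Since p ≈ 0.1454 > α = 0.02, fail to reject H0; the data do not provide sufficient evidence against H0.

t = 1.070, df = 43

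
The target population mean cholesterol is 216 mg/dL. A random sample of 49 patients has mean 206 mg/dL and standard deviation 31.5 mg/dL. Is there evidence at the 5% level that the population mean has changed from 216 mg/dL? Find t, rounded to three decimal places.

H0: μ = 216; H1: μ ≠ 216 (one-sample t-test, two-sided).
t = (x̄ − μ₀)/(s/√n) = (206 − 216)/(31.5/√49) = -2.222
df = n − 1 = 48
Two-sided p-value ≈ 0.031
Since p ≈ 0.031 < α = 0.05, reject H0; the evidence is statistically significant.

-2.222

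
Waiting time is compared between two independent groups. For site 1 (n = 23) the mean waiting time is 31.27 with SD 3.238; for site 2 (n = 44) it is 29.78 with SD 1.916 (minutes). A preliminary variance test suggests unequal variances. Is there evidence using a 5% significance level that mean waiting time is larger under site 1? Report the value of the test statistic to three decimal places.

2.029

Let group 1 = site 1, group 2 = site 2. H0: μ_1 = μ_2; H1: μ_1 > μ_2 (Welch's two-sample t-test, right-tailed).
t = (x̄_1 − x̄_2)/√(s_1²/n_1 + s_2²/n_2) = (31.27 − 29.78)/√(3.238²/23 + 1.916²/44) = 2.029
Welch–Satterthwaite df ≈ 30.27
p-value = P(T ≥ 2.029) ≈ 0.0257
Since p ≈ 0.0257 < α = 0.05, reject H0; the data support H1.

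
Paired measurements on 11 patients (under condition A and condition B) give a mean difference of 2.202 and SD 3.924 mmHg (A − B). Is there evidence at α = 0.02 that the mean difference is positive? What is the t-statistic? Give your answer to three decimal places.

1.861

H0: μ_d = 0; H1: μ_d > 0 (paired t-test on the differences, right-tailed).
t = d̄/(s_d/√n) = 2.202/(3.924/√11) = 1.861
df = n − 1 = 10
p-value = P(T ≥ 1.861) ≈ 0.0462
Since p ≈ 0.0462 > α = 0.02, fail to reject H0; the data do not provide sufficient evidence against H0.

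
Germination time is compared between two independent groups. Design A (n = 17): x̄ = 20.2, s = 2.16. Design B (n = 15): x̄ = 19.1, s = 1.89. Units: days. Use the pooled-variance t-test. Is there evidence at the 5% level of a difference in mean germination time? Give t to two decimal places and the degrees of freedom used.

Let group 1 = design A, group 2 = design B. H0: μ_1 = μ_2; H1: μ_1 ≠ μ_2 (two-sample pooled-variance t-test, two-sided).
s_p² = [(17−1)·2.16² + (15−1)·1.89²]/(17+15−2) = 4.1553
t = (20.2 − 19.1)/√[4.1553·(1/17 + 1/15)] = 1.52
df = n₁ + n₂ − 2 = 30
Two-sided p-value ≈ 0.1382
Since p ≈ 0.1382 > α = 0.05, fail to reject H0; the data do not provide sufficient evidence against H0.

t = 1.52, df = 30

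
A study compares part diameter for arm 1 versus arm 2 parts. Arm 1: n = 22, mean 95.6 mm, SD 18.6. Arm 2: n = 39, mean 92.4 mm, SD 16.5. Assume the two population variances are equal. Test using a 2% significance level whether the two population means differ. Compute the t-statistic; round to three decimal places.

0.695

Let group 1 = arm 1, group 2 = arm 2. H0: μ_1 = μ_2; H1: μ_1 ≠ μ_2 (two-sample pooled-variance t-test, two-sided).
s_p² = [(22−1)·18.6² + (39−1)·16.5²]/(22+39−2) = 298.486
t = (95.6 − 92.4)/√[298.486·(1/22 + 1/39)] = 0.695
df = n₁ + n₂ − 2 = 59
Two-sided p-value ≈ 0.4900
Since p ≈ 0.4900 > α = 0.02, fail to reject H0; the evidence is not statistically significant.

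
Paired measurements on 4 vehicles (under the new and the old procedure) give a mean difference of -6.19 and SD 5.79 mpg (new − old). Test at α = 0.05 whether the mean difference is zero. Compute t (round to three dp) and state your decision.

t = -2.138; fail to reject H0

H0: μ_d = 0; H1: μ_d ≠ 0 (paired t-test on the differences, two-sided).
t = d̄/(s_d/√n) = -6.19/(5.79/√4) = -2.138
df = n − 1 = 3
Two-sided p-value ≈ 0.122
Since p ≈ 0.122 > α = 0.05, fail to reject H0; the evidence is not statistically significant.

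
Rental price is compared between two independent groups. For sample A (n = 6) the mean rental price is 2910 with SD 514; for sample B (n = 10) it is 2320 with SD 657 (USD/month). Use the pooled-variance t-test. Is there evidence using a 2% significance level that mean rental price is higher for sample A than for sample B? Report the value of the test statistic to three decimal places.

Let group 1 = sample A, group 2 = sample B. H0: μ_1 = μ_2; H1: μ_1 > μ_2 (two-sample pooled-variance t-test, right-tailed).
s_p² = [(6−1)·514² + (10−1)·657²]/(6+10−2) = 371844
t = (2910 − 2320)/√[371844·(1/6 + 1/10)] = 1.874
df = n₁ + n₂ − 2 = 14
p-value = P(T ≥ 1.874) ≈ 0.0410
Since p ≈ 0.0410 > α = 0.02, fail to reject H0; the evidence is not statistically significant.

1.874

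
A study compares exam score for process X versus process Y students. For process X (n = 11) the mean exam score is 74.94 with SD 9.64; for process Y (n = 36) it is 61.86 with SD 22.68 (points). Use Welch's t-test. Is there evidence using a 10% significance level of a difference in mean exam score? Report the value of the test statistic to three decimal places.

2.743

Let group 1 = process X, group 2 = process Y. H0: μ_1 = μ_2; H1: μ_1 ≠ μ_2 (Welch's two-sample t-test, two-sided).
t = (x̄_1 − x̄_2)/√(s_1²/n_1 + s_2²/n_2) = (74.94 − 61.86)/√(9.64²/11 + 22.68²/36) = 2.743
Welch–Satterthwaite df ≈ 39.86
Two-sided p-value ≈ 0.0091
Since p ≈ 0.0091 < α = 0.1, reject H0; the data support H1.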